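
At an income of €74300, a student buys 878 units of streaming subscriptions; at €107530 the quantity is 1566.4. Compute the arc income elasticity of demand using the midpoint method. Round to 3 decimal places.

1.541

ΔQ = 1566.4 − 878 = 688.4; midpoint Q̄ = (878 + 1566.4)/2 = 1222.2.
ΔI = 107530 − 74300 = 33230; midpoint Ī = (74300 + 107530)/2 = 90915.
η = (ΔQ/Q̄) ÷ (ΔI/Ī) = (688.4/1222.2) ÷ (33230/90915) = 1.541.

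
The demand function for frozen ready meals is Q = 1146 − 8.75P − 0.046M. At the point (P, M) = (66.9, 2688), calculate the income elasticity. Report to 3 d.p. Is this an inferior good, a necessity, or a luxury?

At P = 66.9, M = 2688: Q = 436.977.
Holding P constant, ∂Q/∂M = −0.046.
η_M = (∂Q/∂M)·(M/Q) = -0.046 × (2688/436.977) = -0.283.
Since η < 0, this is an inferior good.

-0.283 (inferior good)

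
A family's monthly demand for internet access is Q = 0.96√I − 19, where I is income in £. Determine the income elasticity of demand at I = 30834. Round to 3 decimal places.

At I = 30834: Q = 149.572.
dQ/dI = 0.96/(2√I) = 0.00273355 at this income.
η = (dQ/dI)·(I/Q) = 0.00273355 × (30834/149.572) = 0.564.

0.564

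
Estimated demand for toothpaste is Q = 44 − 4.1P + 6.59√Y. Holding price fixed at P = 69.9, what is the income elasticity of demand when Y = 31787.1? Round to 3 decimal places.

At P = 69.9, Y = 31787.1: Q = 932.337.
Holding P constant, ∂Q/∂Y = 6.59/(2√Y) = 0.0184812.
η_Y = (∂Q/∂Y)·(Y/Q) = 0.0184812 × (31787.1/932.337) = 0.630.

0.630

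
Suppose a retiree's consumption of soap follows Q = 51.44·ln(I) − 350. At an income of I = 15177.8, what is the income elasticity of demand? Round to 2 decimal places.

At I = 15177.8: Q = 145.243.
dQ/dI = 51.44/I = 0.00338916 at this income.
η = (dQ/dI)·(I/Q) = 0.00338916 × (15177.8/145.243) = 0.35.

0.35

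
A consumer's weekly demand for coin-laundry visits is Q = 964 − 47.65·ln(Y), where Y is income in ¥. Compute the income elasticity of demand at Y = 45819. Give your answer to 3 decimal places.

At Y = 45819: Q = 452.599.
dQ/dY = -47.65/Y = -0.00103996 at this income.
η = (dQ/dY)·(Y/Q) = -0.00103996 × (45819/452.599) = -0.105.

-0.105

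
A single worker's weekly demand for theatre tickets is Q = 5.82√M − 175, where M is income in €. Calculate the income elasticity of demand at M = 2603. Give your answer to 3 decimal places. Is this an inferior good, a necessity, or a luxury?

At M = 2603: Q = 121.934.
dQ/dM = 5.82/(2√M) = 0.0570369 at this income.
η = (dQ/dM)·(M/Q) = 0.0570369 × (2603/121.934) = 1.218.
Since η > 1, the good is a luxury.

1.218 (luxury)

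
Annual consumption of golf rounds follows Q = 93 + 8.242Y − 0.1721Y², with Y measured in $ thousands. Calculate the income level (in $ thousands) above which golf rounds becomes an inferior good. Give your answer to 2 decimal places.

23.95

dQ/dY = 8.242 − 0.3442Y.
The good is inferior where dQ/dY < 0. Setting dQ/dY = 0 gives Y = 8.242 / 0.3442 = 23.95.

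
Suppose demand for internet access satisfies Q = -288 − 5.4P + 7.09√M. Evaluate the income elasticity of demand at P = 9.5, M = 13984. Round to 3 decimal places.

At P = 9.5, M = 13984: Q = 499.121.
Holding P constant, ∂Q/∂M = 7.09/(2√M) = 0.0299779.
η_M = (∂Q/∂M)·(M/Q) = 0.0299779 × (13984/499.121) = 0.840.

0.840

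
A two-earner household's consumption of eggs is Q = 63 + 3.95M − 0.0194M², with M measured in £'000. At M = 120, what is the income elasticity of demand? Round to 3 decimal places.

At M = 120: Q = 257.6400.
dQ/dM = 3.95 − 0.0388M = -0.70600.
η = (dQ/dM)·(M/Q) = -0.70600 × (120/257.6400) = -0.329.

-0.329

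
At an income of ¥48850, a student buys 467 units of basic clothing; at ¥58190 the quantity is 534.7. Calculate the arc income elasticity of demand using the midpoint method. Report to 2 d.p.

0.77

ΔQ = 534.7 − 467 = 67.7; midpoint Q̄ = (467 + 534.7)/2 = 500.85.
ΔI = 58190 − 48850 = 9340; midpoint Ī = (48850 + 58190)/2 = 53520.
η = (ΔQ/Q̄) ÷ (ΔI/Ī) = (67.7/500.85) ÷ (9340/53520) = 0.77.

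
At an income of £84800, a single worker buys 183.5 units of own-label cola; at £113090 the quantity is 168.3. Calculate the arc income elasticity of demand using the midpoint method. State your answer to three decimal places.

-0.302

ΔQ = 168.3 − 183.5 = -15.2; midpoint Q̄ = (183.5 + 168.3)/2 = 175.9.
ΔI = 113090 − 84800 = 28290; midpoint Ī = (84800 + 113090)/2 = 98945.
η = (ΔQ/Q̄) ÷ (ΔI/Ī) = (-15.2/175.9) ÷ (28290/98945) = -0.302.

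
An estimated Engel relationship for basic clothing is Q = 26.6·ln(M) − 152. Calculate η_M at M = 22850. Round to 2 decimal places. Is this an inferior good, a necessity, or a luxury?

0.23 (necessity)

At M = 22850: Q = 114.976.
dQ/dM = 26.6/M = 0.00116411 at this income.
η = (dQ/dM)·(M/Q) = 0.00116411 × (22850/114.976) = 0.23.
Since 0 < η < 1, the good is a necessity.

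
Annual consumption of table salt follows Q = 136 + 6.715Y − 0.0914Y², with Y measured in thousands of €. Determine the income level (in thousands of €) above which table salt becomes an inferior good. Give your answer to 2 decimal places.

dQ/dY = 6.715 − 0.1828Y.
The good is inferior where dQ/dY < 0. Setting dQ/dY = 0 gives Y = 6.715 / 0.1828 = 36.73.

36.73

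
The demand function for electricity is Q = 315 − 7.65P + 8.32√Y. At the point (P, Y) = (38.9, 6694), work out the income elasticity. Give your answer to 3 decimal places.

0.488

At P = 38.9, Y = 6694: Q = 698.131.
Holding P constant, ∂Q/∂Y = 8.32/(2√Y) = 0.0508453.
η_Y = (∂Q/∂Y)·(Y/Q) = 0.0508453 × (6694/698.131) = 0.488.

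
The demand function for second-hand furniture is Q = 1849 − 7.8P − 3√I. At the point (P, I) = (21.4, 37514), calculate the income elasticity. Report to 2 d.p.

-0.26

At P = 21.4, I = 37514: Q = 1101.024.
Holding P constant, ∂Q/∂I = -3/(2√I) = -0.00774452.
η_I = (∂Q/∂I)·(I/Q) = -0.00774452 × (37514/1101.024) = -0.26.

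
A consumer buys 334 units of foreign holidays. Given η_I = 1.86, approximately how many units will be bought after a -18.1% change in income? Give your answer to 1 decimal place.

%ΔQ ≈ η × %ΔI = 1.86 × (-18.1%) = -33.666%.
New Q ≈ 334 × (1 − 0.33666) = 221.6.

221.6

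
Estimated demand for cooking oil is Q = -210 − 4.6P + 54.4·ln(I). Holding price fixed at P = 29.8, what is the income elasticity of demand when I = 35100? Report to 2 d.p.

At P = 29.8, I = 35100: Q = 222.268.
Holding P constant, ∂Q/∂I = 54.4/I = 0.00154986.
η_I = (∂Q/∂I)·(I/Q) = 0.00154986 × (35100/222.268) = 0.24.

0.24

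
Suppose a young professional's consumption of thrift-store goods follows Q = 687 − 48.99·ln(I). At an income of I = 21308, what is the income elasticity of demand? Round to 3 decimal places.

-0.247

At I = 21308: Q = 198.725.
dQ/dI = -48.99/I = -0.00229914 at this income.
η = (dQ/dI)·(I/Q) = -0.00229914 × (21308/198.725) = -0.247.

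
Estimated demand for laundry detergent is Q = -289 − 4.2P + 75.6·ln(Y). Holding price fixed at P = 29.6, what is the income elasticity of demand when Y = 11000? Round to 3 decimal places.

At P = 29.6, Y = 11000: Q = 290.187.
Holding P constant, ∂Q/∂Y = 75.6/Y = 0.00687273.
η_Y = (∂Q/∂Y)·(Y/Q) = 0.00687273 × (11000/290.187) = 0.261.

0.261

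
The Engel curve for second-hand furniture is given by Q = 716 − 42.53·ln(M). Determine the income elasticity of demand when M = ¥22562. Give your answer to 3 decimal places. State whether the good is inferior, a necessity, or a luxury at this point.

-0.147 (inferior good)

At M = 22562: Q = 289.678.
dQ/dM = -42.53/M = -0.00188503 at this income.
η = (dQ/dM)·(M/Q) = -0.00188503 × (22562/289.678) = -0.147.
Since η < 0, the good is an inferior good.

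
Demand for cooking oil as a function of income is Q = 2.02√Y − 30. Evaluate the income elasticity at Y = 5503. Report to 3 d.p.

At Y = 5503: Q = 119.848.
dQ/dY = 2.02/(2√Y) = 0.0136151 at this income.
η = (dQ/dY)·(Y/Q) = 0.0136151 × (5503/119.848) = 0.625.

0.625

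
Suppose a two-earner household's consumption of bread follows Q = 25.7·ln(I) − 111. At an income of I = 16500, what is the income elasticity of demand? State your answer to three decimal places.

At I = 16500: Q = 138.576.
dQ/dI = 25.7/I = 0.00155758 at this income.
η = (dQ/dI)·(I/Q) = 0.00155758 × (16500/138.576) = 0.185.

0.185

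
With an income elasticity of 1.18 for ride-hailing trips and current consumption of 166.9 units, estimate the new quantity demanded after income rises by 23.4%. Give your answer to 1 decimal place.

213.0

%ΔQ ≈ η × %ΔI = 1.18 × 23.4% = 27.612%.
New Q ≈ 166.9 × (1 + 0.27612) = 213.0.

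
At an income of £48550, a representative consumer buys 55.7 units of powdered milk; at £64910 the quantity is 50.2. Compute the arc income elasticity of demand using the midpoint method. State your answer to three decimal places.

-0.360

ΔQ = 50.2 − 55.7 = -5.5; midpoint Q̄ = (55.7 + 50.2)/2 = 52.95.
ΔI = 64910 − 48550 = 16360; midpoint Ī = (48550 + 64910)/2 = 56730.
η = (ΔQ/Q̄) ÷ (ΔI/Ī) = (-5.5/52.95) ÷ (16360/56730) = -0.360.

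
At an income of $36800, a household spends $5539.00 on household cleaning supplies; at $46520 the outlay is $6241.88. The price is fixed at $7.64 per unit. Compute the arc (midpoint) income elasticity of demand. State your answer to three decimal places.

0.511

With a constant price, Q₁ = 5539.00/7.64 = 725.000 and Q₂ = 6241.88/7.64 = 817.000 (equivalently, work directly with expenditure since P cancels).
Midpoint %ΔQ = (6241.88 − 5539.00)/5890.44 = 0.11933; midpoint %ΔI = (46520 − 36800)/41660 = 0.23332.
η = 0.11933 / 0.23332 = 0.511.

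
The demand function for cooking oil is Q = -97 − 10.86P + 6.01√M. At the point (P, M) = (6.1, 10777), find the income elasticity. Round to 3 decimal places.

0.677

At P = 6.1, M = 10777: Q = 460.666.
Holding P constant, ∂Q/∂M = 6.01/(2√M) = 0.0289465.
η_M = (∂Q/∂M)·(M/Q) = 0.0289465 × (10777/460.666) = 0.677.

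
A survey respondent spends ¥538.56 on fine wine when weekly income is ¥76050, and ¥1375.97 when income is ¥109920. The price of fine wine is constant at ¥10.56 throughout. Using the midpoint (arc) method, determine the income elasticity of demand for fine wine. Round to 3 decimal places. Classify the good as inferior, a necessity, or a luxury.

With a constant price, Q₁ = 538.56/10.56 = 51.000 and Q₂ = 1375.97/10.56 = 130.300 (equivalently, work directly with expenditure since P cancels).
Midpoint %ΔQ = (1375.97 − 538.56)/957.27 = 0.87479; midpoint %ΔI = (109920 − 76050)/92985 = 0.36425.
η = 0.87479 / 0.36425 = 2.402.
η > 1 ⇒ luxury.

2.402 (luxury)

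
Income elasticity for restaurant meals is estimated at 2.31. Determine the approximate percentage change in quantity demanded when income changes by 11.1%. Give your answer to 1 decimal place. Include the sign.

25.6%

%ΔQ ≈ η × %ΔI = 2.31 × 11.1% = 25.6%.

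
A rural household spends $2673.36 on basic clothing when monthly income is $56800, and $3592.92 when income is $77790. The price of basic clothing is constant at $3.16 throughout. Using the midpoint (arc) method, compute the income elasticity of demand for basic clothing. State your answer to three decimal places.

With a constant price, Q₁ = 2673.36/3.16 = 846.000 and Q₂ = 3592.92/3.16 = 1137.000 (equivalently, work directly with expenditure since P cancels).
Midpoint %ΔQ = (3592.92 − 2673.36)/3133.14 = 0.29349; midpoint %ΔI = (77790 − 56800)/67295 = 0.31191.
η = 0.29349 / 0.31191 = 0.941.

0.941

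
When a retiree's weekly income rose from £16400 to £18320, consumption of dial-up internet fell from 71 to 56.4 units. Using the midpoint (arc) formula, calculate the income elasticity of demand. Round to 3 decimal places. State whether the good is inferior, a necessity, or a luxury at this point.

-2.072 (inferior good)

ΔQ = 56.4 − 71 = -14.6; midpoint Q̄ = (71 + 56.4)/2 = 63.7.
ΔI = 18320 − 16400 = 1920; midpoint Ī = (16400 + 18320)/2 = 17360.
η = (ΔQ/Q̄) ÷ (ΔI/Ī) = (-14.6/63.7) ÷ (1920/17360) = -2.072.
η < 0 ⇒ inferior good.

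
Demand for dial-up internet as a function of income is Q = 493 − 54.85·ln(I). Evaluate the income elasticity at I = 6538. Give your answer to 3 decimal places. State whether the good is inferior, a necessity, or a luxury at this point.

-4.932 (inferior good)

At I = 6538: Q = 11.122.
dQ/dI = -54.85/I = -0.00838942 at this income.
η = (dQ/dI)·(I/Q) = -0.00838942 × (6538/11.122) = -4.932.
Since η < 0, the good is an inferior good.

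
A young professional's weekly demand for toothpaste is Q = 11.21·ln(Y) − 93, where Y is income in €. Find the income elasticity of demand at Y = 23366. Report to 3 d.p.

0.567

At Y = 23366: Q = 19.762.
dQ/dY = 11.21/Y = 0.000479757 at this income.
η = (dQ/dY)·(Y/Q) = 0.000479757 × (23366/19.762) = 0.567.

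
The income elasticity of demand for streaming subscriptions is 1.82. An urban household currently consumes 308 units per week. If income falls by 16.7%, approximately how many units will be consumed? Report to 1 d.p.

214.4

%ΔQ ≈ η × %ΔI = 1.82 × (-16.7%) = -30.394%.
New Q ≈ 308 × (1 − 0.30394) = 214.4.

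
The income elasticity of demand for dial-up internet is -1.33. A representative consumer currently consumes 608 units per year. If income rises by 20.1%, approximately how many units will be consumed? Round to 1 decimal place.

445.5

%ΔQ ≈ η × %ΔI = -1.33 × 20.1% = -26.733%.
New Q ≈ 608 × (1 − 0.26733) = 445.5.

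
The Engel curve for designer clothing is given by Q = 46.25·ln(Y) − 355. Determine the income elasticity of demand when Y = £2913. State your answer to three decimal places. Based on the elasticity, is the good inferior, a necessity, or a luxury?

3.319 (luxury)

At Y = 2913: Q = 13.933.
dQ/dY = 46.25/Y = 0.0158771 at this income.
η = (dQ/dY)·(Y/Q) = 0.0158771 × (2913/13.933) = 3.319.
Since η > 1, the good is a luxury.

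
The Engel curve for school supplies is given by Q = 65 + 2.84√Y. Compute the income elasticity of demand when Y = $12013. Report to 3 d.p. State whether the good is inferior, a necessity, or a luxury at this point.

At Y = 12013: Q = 376.275.
dQ/dY = 2.84/(2√Y) = 0.0129558 at this income.
η = (dQ/dY)·(Y/Q) = 0.0129558 × (12013/376.275) = 0.414.
Since 0 < η < 1, the good is a necessity.

0.414 (necessity)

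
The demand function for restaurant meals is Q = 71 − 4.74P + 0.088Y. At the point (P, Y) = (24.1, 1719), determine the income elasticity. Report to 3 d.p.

At P = 24.1, Y = 1719: Q = 108.038.
Holding P constant, ∂Q/∂Y = 0.088.
η_Y = (∂Q/∂Y)·(Y/Q) = 0.088 × (1719/108.038) = 1.400.

1.400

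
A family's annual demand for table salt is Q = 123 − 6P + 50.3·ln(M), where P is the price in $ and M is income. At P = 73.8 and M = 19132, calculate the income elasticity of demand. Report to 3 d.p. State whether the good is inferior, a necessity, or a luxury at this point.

At P = 73.8, M = 19132: Q = 176.114.
Holding P constant, ∂Q/∂M = 50.3/M = 0.0026291.
η_M = (∂Q/∂M)·(M/Q) = 0.0026291 × (19132/176.114) = 0.286.
Since 0 < η < 1, this is a necessity.

0.286 (necessity)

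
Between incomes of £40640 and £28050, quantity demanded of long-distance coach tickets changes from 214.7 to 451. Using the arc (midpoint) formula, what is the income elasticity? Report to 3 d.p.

ΔQ = 451 − 214.7 = 236.3; midpoint Q̄ = (214.7 + 451)/2 = 332.85.
ΔI = 28050 − 40640 = -12590; midpoint Ī = (40640 + 28050)/2 = 34345.
η = (ΔQ/Q̄) ÷ (ΔI/Ī) = (236.3/332.85) ÷ (-12590/34345) = -1.937.

-1.937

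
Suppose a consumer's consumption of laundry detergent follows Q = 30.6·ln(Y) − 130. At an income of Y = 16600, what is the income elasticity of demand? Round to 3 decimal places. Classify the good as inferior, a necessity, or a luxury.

At Y = 16600: Q = 167.345.
dQ/dY = 30.6/Y = 0.00184337 at this income.
η = (dQ/dY)·(Y/Q) = 0.00184337 × (16600/167.345) = 0.183.
Since 0 < η < 1, the good is a necessity.

0.183 (necessity)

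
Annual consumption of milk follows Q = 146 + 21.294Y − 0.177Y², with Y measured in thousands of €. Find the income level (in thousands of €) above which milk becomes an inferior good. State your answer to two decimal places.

dQ/dY = 21.294 − 0.354Y.
The good is inferior where dQ/dY < 0. Setting dQ/dY = 0 gives Y = 21.294 / 0.354 = 60.15.

60.15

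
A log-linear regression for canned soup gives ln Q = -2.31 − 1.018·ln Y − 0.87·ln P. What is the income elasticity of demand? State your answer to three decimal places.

In a log-linear demand, the coefficient on ln Y is the income elasticity.
So η = -1.018.

-1.018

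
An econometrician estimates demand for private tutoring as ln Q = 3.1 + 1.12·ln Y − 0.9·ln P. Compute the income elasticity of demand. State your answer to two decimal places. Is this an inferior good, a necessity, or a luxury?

1.12 (luxury)

In a log-linear demand, the coefficient on ln Y is the income elasticity.
So η = 1.12.
η > 1 ⇒ luxury.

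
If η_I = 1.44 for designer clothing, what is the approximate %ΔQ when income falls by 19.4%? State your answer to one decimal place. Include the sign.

-27.9%

%ΔQ ≈ η × %ΔI = 1.44 × (-19.4%) = -27.9%.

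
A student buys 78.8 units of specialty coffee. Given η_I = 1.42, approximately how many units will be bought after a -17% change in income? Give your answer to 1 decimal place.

59.8

%ΔQ ≈ η × %ΔI = 1.42 × (-17%) = -24.14%.
New Q ≈ 78.8 × (1 − 0.2414) = 59.8.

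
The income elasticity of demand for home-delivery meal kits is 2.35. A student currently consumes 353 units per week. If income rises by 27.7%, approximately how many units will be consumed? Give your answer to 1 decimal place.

%ΔQ ≈ η × %ΔI = 2.35 × 27.7% = 65.095%.
New Q ≈ 353 × (1 + 0.65095) = 582.8.

582.8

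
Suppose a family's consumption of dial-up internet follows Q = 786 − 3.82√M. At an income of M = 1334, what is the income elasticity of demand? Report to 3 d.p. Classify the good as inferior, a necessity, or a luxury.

-0.108 (inferior good)

At M = 1334: Q = 646.478.
dQ/dM = -3.82/(2√M) = -0.0522944 at this income.
η = (dQ/dM)·(M/Q) = -0.0522944 × (1334/646.478) = -0.108.
Since η < 0, the good is an inferior good.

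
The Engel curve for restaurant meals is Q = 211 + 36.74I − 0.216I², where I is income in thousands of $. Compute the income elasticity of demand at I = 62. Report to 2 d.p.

At I = 62: Q = 1658.5760.
dQ/dI = 36.74 − 0.432I = 9.95600.
η = (dQ/dI)·(I/Q) = 9.95600 × (62/1658.5760) = 0.37.

0.37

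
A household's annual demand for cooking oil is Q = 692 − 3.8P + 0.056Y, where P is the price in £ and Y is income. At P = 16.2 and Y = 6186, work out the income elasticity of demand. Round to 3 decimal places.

0.355

At P = 16.2, Y = 6186: Q = 976.856.
Holding P constant, ∂Q/∂Y = 0.056.
η_Y = (∂Q/∂Y)·(Y/Q) = 0.056 × (6186/976.856) = 0.355.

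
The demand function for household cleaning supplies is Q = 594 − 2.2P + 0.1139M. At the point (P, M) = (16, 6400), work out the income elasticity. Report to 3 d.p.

At P = 16, M = 6400: Q = 1287.760.
Holding P constant, ∂Q/∂M = 0.1139.
η_M = (∂Q/∂M)·(M/Q) = 0.1139 × (6400/1287.760) = 0.566.

0.566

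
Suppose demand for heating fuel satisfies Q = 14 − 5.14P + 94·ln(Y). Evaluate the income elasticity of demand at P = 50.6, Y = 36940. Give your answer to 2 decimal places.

At P = 50.6, Y = 36940: Q = 742.519.
Holding P constant, ∂Q/∂Y = 94/Y = 0.00254467.
η_Y = (∂Q/∂Y)·(Y/Q) = 0.00254467 × (36940/742.519) = 0.13.

0.13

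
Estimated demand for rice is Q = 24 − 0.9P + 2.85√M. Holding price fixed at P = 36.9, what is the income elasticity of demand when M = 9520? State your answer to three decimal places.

0.517

At P = 36.9, M = 9520: Q = 268.866.
Holding P constant, ∂Q/∂M = 2.85/(2√M) = 0.0146048.
η_M = (∂Q/∂M)·(M/Q) = 0.0146048 × (9520/268.866) = 0.517.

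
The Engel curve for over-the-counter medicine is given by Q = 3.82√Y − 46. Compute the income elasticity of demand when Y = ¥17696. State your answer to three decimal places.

0.550

At Y = 17696: Q = 462.161.
dQ/dY = 3.82/(2√Y) = 0.0143581 at this income.
η = (dQ/dY)·(Y/Q) = 0.0143581 × (17696/462.161) = 0.550.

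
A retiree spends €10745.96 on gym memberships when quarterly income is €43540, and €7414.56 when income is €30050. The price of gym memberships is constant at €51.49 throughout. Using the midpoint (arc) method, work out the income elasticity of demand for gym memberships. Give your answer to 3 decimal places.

With a constant price, Q₁ = 10745.96/51.49 = 208.700 and Q₂ = 7414.56/51.49 = 144.000 (equivalently, work directly with expenditure since P cancels).
Midpoint %ΔQ = (7414.56 − 10745.96)/9080.26 = -0.36688; midpoint %ΔI = (30050 − 43540)/36795 = -0.36663.
η = -0.36688 / -0.36663 = 1.001.

1.001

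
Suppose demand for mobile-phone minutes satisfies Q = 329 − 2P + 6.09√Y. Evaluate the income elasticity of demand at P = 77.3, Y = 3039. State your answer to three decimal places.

At P = 77.3, Y = 3039: Q = 510.124.
Holding P constant, ∂Q/∂Y = 6.09/(2√Y) = 0.055236.
η_Y = (∂Q/∂Y)·(Y/Q) = 0.055236 × (3039/510.124) = 0.329.

0.329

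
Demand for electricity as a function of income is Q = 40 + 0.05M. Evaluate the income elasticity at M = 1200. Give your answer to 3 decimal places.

0.600

At M = 1200: Q = 100.000.
dQ/dM = 0.05.
η = (dQ/dM)·(M/Q) = 0.05 × (1200/100.000) = 0.600.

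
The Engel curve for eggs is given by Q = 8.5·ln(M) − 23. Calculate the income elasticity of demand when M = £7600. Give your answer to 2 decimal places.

At M = 7600: Q = 52.955.
dQ/dM = 8.5/M = 0.00111842 at this income.
η = (dQ/dM)·(M/Q) = 0.00111842 × (7600/52.955) = 0.16.

0.16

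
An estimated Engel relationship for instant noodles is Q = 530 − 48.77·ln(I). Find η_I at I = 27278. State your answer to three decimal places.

-1.530

At I = 27278: Q = 31.871.
dQ/dI = -48.77/I = -0.00178789 at this income.
η = (dQ/dI)·(I/Q) = -0.00178789 × (27278/31.871) = -1.530.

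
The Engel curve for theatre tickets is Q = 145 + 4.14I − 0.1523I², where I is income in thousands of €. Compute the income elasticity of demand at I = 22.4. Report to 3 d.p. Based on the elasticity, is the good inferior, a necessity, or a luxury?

At I = 22.4: Q = 161.3180.
dQ/dI = 4.14 − 0.3046I = -2.68304.
η = (dQ/dI)·(I/Q) = -2.68304 × (22.4/161.3180) = -0.373.
η < 0 ⇒ inferior good.

-0.373 (inferior good)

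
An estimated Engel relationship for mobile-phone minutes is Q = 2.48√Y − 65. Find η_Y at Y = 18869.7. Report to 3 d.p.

0.618

At Y = 18869.7: Q = 275.670.
dQ/dY = 2.48/(2√Y) = 0.00902691 at this income.
η = (dQ/dY)·(Y/Q) = 0.00902691 × (18869.7/275.670) = 0.618.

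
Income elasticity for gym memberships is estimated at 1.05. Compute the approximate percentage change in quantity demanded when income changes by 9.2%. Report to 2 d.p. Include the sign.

9.66%

%ΔQ ≈ η × %ΔI = 1.05 × 9.2% = 9.66%.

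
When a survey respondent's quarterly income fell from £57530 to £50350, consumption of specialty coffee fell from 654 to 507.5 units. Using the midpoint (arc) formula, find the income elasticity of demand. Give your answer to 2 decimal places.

ΔQ = 507.5 − 654 = -146.5; midpoint Q̄ = (654 + 507.5)/2 = 580.75.
ΔI = 50350 − 57530 = -7180; midpoint Ī = (57530 + 50350)/2 = 53940.
η = (ΔQ/Q̄) ÷ (ΔI/Ī) = (-146.5/580.75) ÷ (-7180/53940) = 1.90.

1.90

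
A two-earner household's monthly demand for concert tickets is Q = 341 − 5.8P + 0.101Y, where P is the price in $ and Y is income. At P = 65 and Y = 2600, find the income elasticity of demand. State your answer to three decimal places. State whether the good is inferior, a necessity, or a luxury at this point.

1.159 (luxury)

At P = 65, Y = 2600: Q = 226.600.
Holding P constant, ∂Q/∂Y = 0.101.
η_Y = (∂Q/∂Y)·(Y/Q) = 0.101 × (2600/226.600) = 1.159.
Since η > 1, this is a luxury.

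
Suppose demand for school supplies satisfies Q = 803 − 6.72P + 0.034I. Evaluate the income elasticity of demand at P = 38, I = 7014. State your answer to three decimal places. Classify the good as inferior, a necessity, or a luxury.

At P = 38, I = 7014: Q = 786.116.
Holding P constant, ∂Q/∂I = 0.034.
η_I = (∂Q/∂I)·(I/Q) = 0.034 × (7014/786.116) = 0.303.
Since 0 < η < 1, this is a necessity.

0.303 (necessity)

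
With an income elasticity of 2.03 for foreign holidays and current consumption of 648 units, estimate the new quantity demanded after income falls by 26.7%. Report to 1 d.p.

296.8

%ΔQ ≈ η × %ΔI = 2.03 × (-26.7%) = -54.201%.
New Q ≈ 648 × (1 − 0.54201) = 296.8.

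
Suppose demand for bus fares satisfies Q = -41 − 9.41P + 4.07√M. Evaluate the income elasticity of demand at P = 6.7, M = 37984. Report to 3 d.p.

0.575

At P = 6.7, M = 37984: Q = 689.175.
Holding P constant, ∂Q/∂M = 4.07/(2√M) = 0.0104415.
η_M = (∂Q/∂M)·(M/Q) = 0.0104415 × (37984/689.175) = 0.575.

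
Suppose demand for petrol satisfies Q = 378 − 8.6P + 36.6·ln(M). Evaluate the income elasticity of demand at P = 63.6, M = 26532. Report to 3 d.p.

At P = 63.6, M = 26532: Q = 203.852.
Holding P constant, ∂Q/∂M = 36.6/M = 0.00137947.
η_M = (∂Q/∂M)·(M/Q) = 0.00137947 × (26532/203.852) = 0.180.

0.180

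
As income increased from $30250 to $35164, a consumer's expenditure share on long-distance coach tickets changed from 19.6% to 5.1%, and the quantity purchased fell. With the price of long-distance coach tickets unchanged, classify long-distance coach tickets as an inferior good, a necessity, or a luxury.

inferior good

Quantity demanded falls as income rises, so η < 0.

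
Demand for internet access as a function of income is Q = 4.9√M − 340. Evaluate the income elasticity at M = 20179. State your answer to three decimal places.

0.977

At M = 20179: Q = 356.059.
dQ/dM = 4.9/(2√M) = 0.0172471 at this income.
η = (dQ/dM)·(M/Q) = 0.0172471 × (20179/356.059) = 0.977.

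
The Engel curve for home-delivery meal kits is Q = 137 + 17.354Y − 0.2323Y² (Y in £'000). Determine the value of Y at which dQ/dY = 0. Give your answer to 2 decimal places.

37.35

dQ/dY = 17.354 − 0.4646Y.
The good is inferior where dQ/dY < 0. Setting dQ/dY = 0 gives Y = 17.354 / 0.4646 = 37.35.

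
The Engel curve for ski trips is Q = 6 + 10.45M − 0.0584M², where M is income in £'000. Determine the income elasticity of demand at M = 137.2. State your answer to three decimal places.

-2.247

At M = 137.2: Q = 340.4277.
dQ/dM = 10.45 − 0.1168M = -5.57496.
η = (dQ/dM)·(M/Q) = -5.57496 × (137.2/340.4277) = -2.247.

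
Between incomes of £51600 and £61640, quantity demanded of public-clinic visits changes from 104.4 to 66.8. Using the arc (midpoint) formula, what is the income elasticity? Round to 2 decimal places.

ΔQ = 66.8 − 104.4 = -37.6; midpoint Q̄ = (104.4 + 66.8)/2 = 85.6.
ΔI = 61640 − 51600 = 10040; midpoint Ī = (51600 + 61640)/2 = 56620.
η = (ΔQ/Q̄) ÷ (ΔI/Ī) = (-37.6/85.6) ÷ (10040/56620) = -2.48.

-2.48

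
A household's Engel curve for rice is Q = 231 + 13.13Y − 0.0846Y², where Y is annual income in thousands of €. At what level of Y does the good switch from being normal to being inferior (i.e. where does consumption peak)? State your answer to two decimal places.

dQ/dY = 13.13 − 0.1692Y.
The good is inferior where dQ/dY < 0. Setting dQ/dY = 0 gives Y = 13.13 / 0.1692 = 77.60.

77.60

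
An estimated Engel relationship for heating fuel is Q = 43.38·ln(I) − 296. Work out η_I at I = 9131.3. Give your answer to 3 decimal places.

At I = 9131.3: Q = 99.602.
dQ/dI = 43.38/I = 0.00475069 at this income.
η = (dQ/dI)·(I/Q) = 0.00475069 × (9131.3/99.602) = 0.436.

0.436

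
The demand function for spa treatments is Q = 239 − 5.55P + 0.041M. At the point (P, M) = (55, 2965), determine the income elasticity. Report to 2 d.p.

At P = 55, M = 2965: Q = 55.315.
Holding P constant, ∂Q/∂M = 0.041.
η_M = (∂Q/∂M)·(M/Q) = 0.041 × (2965/55.315) = 2.20.

2.20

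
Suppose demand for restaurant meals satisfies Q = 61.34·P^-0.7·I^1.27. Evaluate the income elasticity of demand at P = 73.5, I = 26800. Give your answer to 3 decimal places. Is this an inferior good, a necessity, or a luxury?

For a multiplicative demand Q = A·P^α·I^β, the income elasticity is β everywhere.
Here β = 1.27, so η = 1.270.
Since η > 1, this is a luxury.

1.270 (luxury)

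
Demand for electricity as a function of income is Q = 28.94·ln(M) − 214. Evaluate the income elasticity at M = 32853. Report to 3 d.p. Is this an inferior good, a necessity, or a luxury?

0.333 (necessity)

At M = 32853: Q = 86.970.
dQ/dM = 28.94/M = 0.000880894 at this income.
η = (dQ/dM)·(M/Q) = 0.000880894 × (32853/86.970) = 0.333.
Since 0 < η < 1, the good is a necessity.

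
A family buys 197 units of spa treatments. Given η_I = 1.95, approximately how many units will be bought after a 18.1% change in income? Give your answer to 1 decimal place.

266.5

%ΔQ ≈ η × %ΔI = 1.95 × 18.1% = 35.295%.
New Q ≈ 197 × (1 + 0.35295) = 266.5.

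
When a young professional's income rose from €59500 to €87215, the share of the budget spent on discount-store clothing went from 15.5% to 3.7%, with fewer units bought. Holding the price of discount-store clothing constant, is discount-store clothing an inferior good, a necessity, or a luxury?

inferior good

Quantity demanded falls as income rises, so η < 0.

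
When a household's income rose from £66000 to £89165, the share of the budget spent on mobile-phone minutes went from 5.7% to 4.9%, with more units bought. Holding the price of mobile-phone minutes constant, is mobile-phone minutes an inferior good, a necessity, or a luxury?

Quantity rises but the budget share falls as income rises, so 0 < η < 1.

necessity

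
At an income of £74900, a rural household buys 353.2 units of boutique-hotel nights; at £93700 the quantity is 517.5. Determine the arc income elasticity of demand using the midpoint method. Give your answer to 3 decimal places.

ΔQ = 517.5 − 353.2 = 164.3; midpoint Q̄ = (353.2 + 517.5)/2 = 435.35.
ΔI = 93700 − 74900 = 18800; midpoint Ī = (74900 + 93700)/2 = 84300.
η = (ΔQ/Q̄) ÷ (ΔI/Ī) = (164.3/435.35) ÷ (18800/84300) = 1.692.

1.692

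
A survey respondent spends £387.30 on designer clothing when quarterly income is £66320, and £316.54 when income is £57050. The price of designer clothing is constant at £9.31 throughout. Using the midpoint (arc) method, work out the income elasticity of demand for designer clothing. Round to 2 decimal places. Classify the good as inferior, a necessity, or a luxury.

With a constant price, Q₁ = 387.30/9.31 = 41.600 and Q₂ = 316.54/9.31 = 34.000 (equivalently, work directly with expenditure since P cancels).
Midpoint %ΔQ = (316.54 − 387.30)/351.92 = -0.20107; midpoint %ΔI = (57050 − 66320)/61685 = -0.15028.
η = -0.20107 / -0.15028 = 1.34.
η > 1 ⇒ luxury.

1.34 (luxury)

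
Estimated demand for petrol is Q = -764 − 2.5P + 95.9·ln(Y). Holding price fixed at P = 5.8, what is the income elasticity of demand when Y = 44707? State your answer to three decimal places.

At P = 5.8, Y = 44707: Q = 248.386.
Holding P constant, ∂Q/∂Y = 95.9/Y = 0.00214508.
η_Y = (∂Q/∂Y)·(Y/Q) = 0.00214508 × (44707/248.386) = 0.386.

0.386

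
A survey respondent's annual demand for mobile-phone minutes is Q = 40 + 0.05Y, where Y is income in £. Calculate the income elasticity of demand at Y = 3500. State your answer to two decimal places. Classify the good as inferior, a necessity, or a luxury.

0.81 (necessity)

At Y = 3500: Q = 215.000.
dQ/dY = 0.05.
η = (dQ/dY)·(Y/Q) = 0.05 × (3500/215.000) = 0.81.
Since 0 < η < 1, the good is a necessity.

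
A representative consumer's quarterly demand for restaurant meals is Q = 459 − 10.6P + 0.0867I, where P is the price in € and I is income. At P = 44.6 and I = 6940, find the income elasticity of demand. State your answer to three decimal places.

1.023

At P = 44.6, I = 6940: Q = 587.938.
Holding P constant, ∂Q/∂I = 0.0867.
η_I = (∂Q/∂I)·(I/Q) = 0.0867 × (6940/587.938) = 1.023.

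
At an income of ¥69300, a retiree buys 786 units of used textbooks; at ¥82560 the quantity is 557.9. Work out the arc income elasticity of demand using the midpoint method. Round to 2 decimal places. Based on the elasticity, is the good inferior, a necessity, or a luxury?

ΔQ = 557.9 − 786 = -228.1; midpoint Q̄ = (786 + 557.9)/2 = 671.95.
ΔI = 82560 − 69300 = 13260; midpoint Ī = (69300 + 82560)/2 = 75930.
η = (ΔQ/Q̄) ÷ (ΔI/Ī) = (-228.1/671.95) ÷ (13260/75930) = -1.94.
η < 0 ⇒ inferior good.

-1.94 (inferior good)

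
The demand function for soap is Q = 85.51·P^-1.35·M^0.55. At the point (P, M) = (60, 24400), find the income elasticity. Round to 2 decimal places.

0.55

For a multiplicative demand Q = A·P^α·M^β, the income elasticity is β everywhere.
Here β = 0.55, so η = 0.55.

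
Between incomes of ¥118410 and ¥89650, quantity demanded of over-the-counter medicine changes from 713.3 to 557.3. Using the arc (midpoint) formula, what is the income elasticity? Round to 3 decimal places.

ΔQ = 557.3 − 713.3 = -156; midpoint Q̄ = (713.3 + 557.3)/2 = 635.3.
ΔI = 89650 − 118410 = -28760; midpoint Ī = (118410 + 89650)/2 = 104030.
η = (ΔQ/Q̄) ÷ (ΔI/Ī) = (-156/635.3) ÷ (-28760/104030) = 0.888.

0.888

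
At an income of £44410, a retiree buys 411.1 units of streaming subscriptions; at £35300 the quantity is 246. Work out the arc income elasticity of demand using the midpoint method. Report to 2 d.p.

2.20

ΔQ = 246 − 411.1 = -165.1; midpoint Q̄ = (411.1 + 246)/2 = 328.55.
ΔI = 35300 − 44410 = -9110; midpoint Ī = (44410 + 35300)/2 = 39855.
η = (ΔQ/Q̄) ÷ (ΔI/Ī) = (-165.1/328.55) ÷ (-9110/39855) = 2.20.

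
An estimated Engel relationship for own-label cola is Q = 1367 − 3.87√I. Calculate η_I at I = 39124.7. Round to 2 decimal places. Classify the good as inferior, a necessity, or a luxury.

At I = 39124.7: Q = 601.515.
dQ/dI = -3.87/(2√I) = -0.00978263 at this income.
η = (dQ/dI)·(I/Q) = -0.00978263 × (39124.7/601.515) = -0.64.
Since η < 0, the good is an inferior good.

-0.64 (inferior good)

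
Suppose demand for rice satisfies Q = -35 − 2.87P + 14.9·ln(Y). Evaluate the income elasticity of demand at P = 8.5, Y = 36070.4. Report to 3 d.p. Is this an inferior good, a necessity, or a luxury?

At P = 8.5, Y = 36070.4: Q = 96.954.
Holding P constant, ∂Q/∂Y = 14.9/Y = 0.000413081.
η_Y = (∂Q/∂Y)·(Y/Q) = 0.000413081 × (36070.4/96.954) = 0.154.
Since 0 < η < 1, this is a necessity.

0.154 (necessity)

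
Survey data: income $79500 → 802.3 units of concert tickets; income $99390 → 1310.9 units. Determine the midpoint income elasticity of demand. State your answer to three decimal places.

2.165

ΔQ = 1310.9 − 802.3 = 508.6; midpoint Q̄ = (802.3 + 1310.9)/2 = 1056.6.
ΔI = 99390 − 79500 = 19890; midpoint Ī = (79500 + 99390)/2 = 89445.
η = (ΔQ/Q̄) ÷ (ΔI/Ī) = (508.6/1056.6) ÷ (19890/89445) = 2.165.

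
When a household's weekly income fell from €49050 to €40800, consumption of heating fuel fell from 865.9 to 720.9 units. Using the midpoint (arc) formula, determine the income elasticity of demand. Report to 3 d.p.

ΔQ = 720.9 − 865.9 = -145; midpoint Q̄ = (865.9 + 720.9)/2 = 793.4.
ΔI = 40800 − 49050 = -8250; midpoint Ī = (49050 + 40800)/2 = 44925.
η = (ΔQ/Q̄) ÷ (ΔI/Ī) = (-145/793.4) ÷ (-8250/44925) = 0.995.

0.995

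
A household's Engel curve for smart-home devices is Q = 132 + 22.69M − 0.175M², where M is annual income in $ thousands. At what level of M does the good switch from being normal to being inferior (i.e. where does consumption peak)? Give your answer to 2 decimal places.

dQ/dM = 22.69 − 0.35M.
The good is inferior where dQ/dM < 0. Setting dQ/dM = 0 gives M = 22.69 / 0.35 = 64.83.

64.83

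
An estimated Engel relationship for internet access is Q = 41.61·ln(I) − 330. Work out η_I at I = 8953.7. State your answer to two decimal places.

At I = 8953.7: Q = 48.644.
dQ/dI = 41.61/I = 0.00464724 at this income.
η = (dQ/dI)·(I/Q) = 0.00464724 × (8953.7/48.644) = 0.86.

0.86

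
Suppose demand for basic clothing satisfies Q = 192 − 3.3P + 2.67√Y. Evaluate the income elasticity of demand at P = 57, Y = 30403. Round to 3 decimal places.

0.496

At P = 57, Y = 30403: Q = 469.453.
Holding P constant, ∂Q/∂Y = 2.67/(2√Y) = 0.00765637.
η_Y = (∂Q/∂Y)·(Y/Q) = 0.00765637 × (30403/469.453) = 0.496.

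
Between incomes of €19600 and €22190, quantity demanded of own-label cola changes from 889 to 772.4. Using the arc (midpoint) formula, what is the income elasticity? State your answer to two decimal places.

-1.13

ΔQ = 772.4 − 889 = -116.6; midpoint Q̄ = (889 + 772.4)/2 = 830.7.
ΔI = 22190 − 19600 = 2590; midpoint Ī = (19600 + 22190)/2 = 20895.
η = (ΔQ/Q̄) ÷ (ΔI/Ī) = (-116.6/830.7) ÷ (2590/20895) = -1.13.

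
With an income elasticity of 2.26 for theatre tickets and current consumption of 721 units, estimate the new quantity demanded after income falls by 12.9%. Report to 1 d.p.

510.8

%ΔQ ≈ η × %ΔI = 2.26 × (-12.9%) = -29.154%.
New Q ≈ 721 × (1 − 0.29154) = 510.8.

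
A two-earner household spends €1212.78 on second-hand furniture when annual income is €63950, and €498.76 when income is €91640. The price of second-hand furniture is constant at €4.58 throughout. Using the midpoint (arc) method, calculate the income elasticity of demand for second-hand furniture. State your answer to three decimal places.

-2.344

With a constant price, Q₁ = 1212.78/4.58 = 264.799 and Q₂ = 498.76/4.58 = 108.900 (equivalently, work directly with expenditure since P cancels).
Midpoint %ΔQ = (498.76 − 1212.78)/855.77 = -0.83436; midpoint %ΔI = (91640 − 63950)/77795 = 0.35594.
η = -0.83436 / 0.35594 = -2.344.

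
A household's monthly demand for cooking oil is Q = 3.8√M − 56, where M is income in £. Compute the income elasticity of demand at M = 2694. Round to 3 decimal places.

0.698

At M = 2694: Q = 141.234.
dQ/dM = 3.8/(2√M) = 0.0366062 at this income.
η = (dQ/dM)·(M/Q) = 0.0366062 × (2694/141.234) = 0.698.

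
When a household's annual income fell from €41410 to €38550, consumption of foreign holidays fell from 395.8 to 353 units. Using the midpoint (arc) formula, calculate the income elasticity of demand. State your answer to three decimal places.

1.598

ΔQ = 353 − 395.8 = -42.8; midpoint Q̄ = (395.8 + 353)/2 = 374.4.
ΔI = 38550 − 41410 = -2860; midpoint Ī = (41410 + 38550)/2 = 39980.
η = (ΔQ/Q̄) ÷ (ΔI/Ī) = (-42.8/374.4) ÷ (-2860/39980) = 1.598.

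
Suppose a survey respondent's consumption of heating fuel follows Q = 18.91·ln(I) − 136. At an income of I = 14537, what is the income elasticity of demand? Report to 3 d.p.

At I = 14537: Q = 45.242.
dQ/dI = 18.91/I = 0.00130082 at this income.
η = (dQ/dI)·(I/Q) = 0.00130082 × (14537/45.242) = 0.418.

0.418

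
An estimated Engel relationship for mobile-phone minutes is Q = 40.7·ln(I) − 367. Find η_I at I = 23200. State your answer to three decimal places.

At I = 23200: Q = 42.113.
dQ/dI = 40.7/I = 0.00175431 at this income.
η = (dQ/dI)·(I/Q) = 0.00175431 × (23200/42.113) = 0.966.

0.966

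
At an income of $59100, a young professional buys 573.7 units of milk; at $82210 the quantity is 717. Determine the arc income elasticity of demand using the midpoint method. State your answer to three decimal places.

0.679

ΔQ = 717 − 573.7 = 143.3; midpoint Q̄ = (573.7 + 717)/2 = 645.35.
ΔI = 82210 − 59100 = 23110; midpoint Ī = (59100 + 82210)/2 = 70655.
η = (ΔQ/Q̄) ÷ (ΔI/Ī) = (143.3/645.35) ÷ (23110/70655) = 0.679.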